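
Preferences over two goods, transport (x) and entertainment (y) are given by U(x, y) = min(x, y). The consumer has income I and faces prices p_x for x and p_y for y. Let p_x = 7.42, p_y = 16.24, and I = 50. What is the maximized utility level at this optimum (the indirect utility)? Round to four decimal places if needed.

Leontief preferences: the optimum is at the kink where x/1 = y/1, i.e. y = x.
Budget: p_x·x + p_y·x = I, so (p_x + p_y)·x = I.
Demand: x*(p_x,p_y,I) = I/(p_x + p_y), y* = I/(p_x + p_y).
Here 7.42 + 16.24 = 23.66, giving x* = 2.1133 and y* = 2.1133.
Utility at the optimum: U(2.1133, 2.1133) = 2.1133.

V = 2.1133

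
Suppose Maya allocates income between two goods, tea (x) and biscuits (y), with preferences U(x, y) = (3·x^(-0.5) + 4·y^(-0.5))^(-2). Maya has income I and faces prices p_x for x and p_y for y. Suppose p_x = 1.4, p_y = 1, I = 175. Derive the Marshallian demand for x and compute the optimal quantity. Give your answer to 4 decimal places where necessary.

x* = 60.0129

MU_x ∝ 3·x^(-1.5), MU_y ∝ 4·y^(-1.5), so MRS = (3/4)·(y/x)^(1.5) = p_x/p_y.
Hence y/x = ((4/3)·p_x/p_y)^(1/(1.5)), i.e. raised to the 2/3 power.
With the ratio pinned down, the budget gives x* = I/(p_x + p_y·(y/x)) and y* = (y/x)·x*.
Numerically y/x = 1.516042, so x* = 175/(1.4 + 1·1.516042) = 60.0129.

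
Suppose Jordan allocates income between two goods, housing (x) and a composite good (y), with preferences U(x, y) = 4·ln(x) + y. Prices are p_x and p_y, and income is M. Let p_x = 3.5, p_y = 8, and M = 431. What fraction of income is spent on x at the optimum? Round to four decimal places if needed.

share on x = 0.0742

MU_x = 4/x, MU_y = 1. Tangency: 4/x = p_x/p_y.
So x*(p_x,p_y) = 4·p_y/p_x, independent of income; and y* = (M − 4·p_y)/p_y.
At the given prices: x* = 4·8/3.5 = 9.1429, and y* = 49.875.
Expenditure on x: 3.5·9.1429 = 32; share = 0.0742.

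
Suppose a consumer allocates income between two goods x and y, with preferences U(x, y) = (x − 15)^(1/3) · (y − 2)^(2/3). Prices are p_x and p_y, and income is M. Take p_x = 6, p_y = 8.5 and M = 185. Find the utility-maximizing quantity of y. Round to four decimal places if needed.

MRS = (1/2)·(y−2)/(x−15). Tangency with p_x/p_y gives y−2 = 2·(p_x/p_y)·(x−15).
After buying the subsistence bundle (15, 2), a share 1/3 of the remaining income goes to x: x* = 15 + 1/3·(M − 15p_x − 2p_y)/p_x.
Discretionary income = 185 − 15·6 − 2·8.5 = 78; y* = 2 + 2/3·78/8.5 = 8.1176.

y* = 8.1176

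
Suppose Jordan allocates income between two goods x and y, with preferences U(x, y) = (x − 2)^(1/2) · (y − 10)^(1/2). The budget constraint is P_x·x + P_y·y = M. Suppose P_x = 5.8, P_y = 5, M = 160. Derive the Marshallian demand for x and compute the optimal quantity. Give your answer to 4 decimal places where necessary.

x* = 10.4828

Substituting into the budget: x* = 2 + 0.5·(M − 2·P_x − 10·P_y)/P_x, and y* = 10 + 0.5·(…)/P_y.
Discretionary income = 160 − 2·5.8 − 10·5 = 98.4; x* = 2 + 0.5·98.4/5.8 = 10.4828.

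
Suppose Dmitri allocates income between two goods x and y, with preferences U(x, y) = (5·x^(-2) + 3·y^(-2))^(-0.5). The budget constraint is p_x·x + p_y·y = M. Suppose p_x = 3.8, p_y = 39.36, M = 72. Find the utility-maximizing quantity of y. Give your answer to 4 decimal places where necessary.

y* = 1.464

From the CES first-order condition, (5/3)·(y/x)^(3) = p_x/p_y.
Solve for the ratio: y/x = [(3/5)·p_x/p_y]^(1/3).
Substitute y = (y/x)·x into the budget: x* = M/(p_x + p_y·(y/x)).
Numerically y/x = 0.386925, so x* = 72/(3.8 + 39.36·0.386925) = 3.7836 and y* = 0.386925·3.7836 = 1.464.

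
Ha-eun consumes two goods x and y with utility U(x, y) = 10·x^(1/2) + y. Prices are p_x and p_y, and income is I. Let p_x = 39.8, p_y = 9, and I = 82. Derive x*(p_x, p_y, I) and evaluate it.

x* = 1.2784

MU_x = 5/√x, MU_y = 1. Tangency: 5/√x = p_x/p_y.
Thus x* = (5·p_y/p_x)² — independent of I — with the rest of income spent on y.
Plugging in: x* = (5·9/39.8)² = 1.2784.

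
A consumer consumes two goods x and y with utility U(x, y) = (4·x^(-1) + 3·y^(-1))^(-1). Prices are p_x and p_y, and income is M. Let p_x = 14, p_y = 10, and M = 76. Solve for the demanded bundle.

x* = 3.1344, y* = 3.2118

MU_x ∝ 4·x^(-2), MU_y ∝ 3·y^(-2), so MRS = (4/3)·(y/x)^(2) = p_x/p_y.
Solve for the ratio: y/x = [(3/4)·p_x/p_y]^(0.5).
Substitute y = (y/x)·x into the budget: x* = M/(p_x + p_y·(y/x)).
Numerically y/x = 1.024695, so x* = 76/(14 + 10·1.024695) = 3.1344 and y* = 1.024695·3.1344 = 3.2118.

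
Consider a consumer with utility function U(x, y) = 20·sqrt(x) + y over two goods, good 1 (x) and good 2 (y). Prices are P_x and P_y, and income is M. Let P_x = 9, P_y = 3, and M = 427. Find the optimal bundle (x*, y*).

x* = 11.1111, y* = 109

Set MRS = P_x/P_y: 10·x^(−1/2) = P_x/P_y.
Solve: √x = 10·P_y/P_x, so x*(P_x,P_y) = (10·P_y/P_x)², and y* = (M − P_x·x*)/P_y.
Plugging in: x* = (10·3/9)² = 11.1111, y* = 109.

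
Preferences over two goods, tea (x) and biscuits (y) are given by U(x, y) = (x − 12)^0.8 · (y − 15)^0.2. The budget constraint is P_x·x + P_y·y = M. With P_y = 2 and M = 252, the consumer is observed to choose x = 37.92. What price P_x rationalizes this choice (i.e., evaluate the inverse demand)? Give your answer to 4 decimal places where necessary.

P_x = 5

This is Cobb-Douglas in (x−12, y−15): tangency gives 0.8·P_y·(y−15) = 0.2·P_x·(x−12).
Substituting into the budget: x* = 12 + 0.8·(M − 12·P_x − 15·P_y)/P_x, and y* = 15 + 0.2·(…)/P_y.
Set x* = 37.92 in the demand function and solve for P_x: P_x = 5.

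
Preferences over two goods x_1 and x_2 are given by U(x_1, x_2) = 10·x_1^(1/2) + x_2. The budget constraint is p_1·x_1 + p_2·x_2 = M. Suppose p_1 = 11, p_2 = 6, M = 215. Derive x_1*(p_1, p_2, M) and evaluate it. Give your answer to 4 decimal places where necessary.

x_1* = 7.438

Thus x_1* = (5·p_2/p_1)² — independent of M — with the rest of income spent on x_2.
Plugging in: x_1* = (5·6/11)² = 7.438.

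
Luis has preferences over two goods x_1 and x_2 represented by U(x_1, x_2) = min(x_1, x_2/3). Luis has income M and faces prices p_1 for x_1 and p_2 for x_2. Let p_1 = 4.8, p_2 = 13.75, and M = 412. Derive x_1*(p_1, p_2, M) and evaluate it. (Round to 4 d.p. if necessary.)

x_1* = 8.9468

Leontief preferences: the optimum is at the kink where x_1/1 = x_2/3, i.e. x_2 = 3·x_1.
Budget: p_1·x_1 + p_2·3·x_1 = M, so (p_1 + 3·p_2)·x_1 = M.
Demand: x_1*(p_1,p_2,M) = M/(p_1 + 3·p_2), x_2* = 3·M/(p_1 + 3·p_2).
Here 4.8 + 3·13.75 = 46.05, giving x_1* = 8.9468.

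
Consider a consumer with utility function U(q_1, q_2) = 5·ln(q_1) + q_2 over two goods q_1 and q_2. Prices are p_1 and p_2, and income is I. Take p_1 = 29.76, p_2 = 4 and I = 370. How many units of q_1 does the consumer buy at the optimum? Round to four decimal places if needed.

Set MRS = p_1/p_2: (5/q_1)/1 = p_1/p_2.
So q_1*(p_1,p_2) = 5·p_2/p_1, independent of income; and q_2* = (I − 5·p_2)/p_2.
At the given prices: q_1* = 5·4/29.76 = 0.672.

q_1* = 0.672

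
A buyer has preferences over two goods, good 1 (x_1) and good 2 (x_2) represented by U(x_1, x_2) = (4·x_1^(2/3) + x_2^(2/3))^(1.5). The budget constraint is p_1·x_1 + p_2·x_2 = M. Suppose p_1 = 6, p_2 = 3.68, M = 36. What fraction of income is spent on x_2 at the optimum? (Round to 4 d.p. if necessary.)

share on x_2 = 0.0399

Numerically x_2/x_1 = 0.067722, so x_1* = 36/(6 + 3.68·0.067722) = 5.7607 and x_2* = 0.067722·5.7607 = 0.3901.
Expenditure on x_2: 3.68·0.3901 = 1.4357; share = 0.0399.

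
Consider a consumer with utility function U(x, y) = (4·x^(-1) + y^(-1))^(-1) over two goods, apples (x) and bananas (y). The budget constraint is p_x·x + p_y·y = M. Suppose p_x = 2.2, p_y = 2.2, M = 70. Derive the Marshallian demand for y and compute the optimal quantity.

MU_x ∝ 4·x^(-2), MU_y ∝ y^(-2), so MRS = 4·(y/x)^(2) = p_x/p_y.
Hence y/x = ((1/4)·p_x/p_y)^(1/(2)), i.e. raised to the 0.5 power.
With the ratio pinned down, the budget gives x* = M/(p_x + p_y·(y/x)) and y* = (y/x)·x*.
Numerically y/x = 0.5, so x* = 70/(2.2 + 2.2·0.5) = 21.2121 and y* = 0.5·21.2121 = 10.6061.

y* = 10.6061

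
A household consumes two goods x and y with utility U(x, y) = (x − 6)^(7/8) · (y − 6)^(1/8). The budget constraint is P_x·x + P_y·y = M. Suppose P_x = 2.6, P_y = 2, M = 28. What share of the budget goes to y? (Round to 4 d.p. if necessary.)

Let x' = x−6, y' = y−6. MRS = 7·y'/x' = P_x/P_y.
Substituting into the budget: x* = 6 + 0.875·(M − 6·P_x − 6·P_y)/P_x, and y* = 6 + 0.125·(…)/P_y.
Discretionary income = 28 − 6·2.6 − 6·2 = 0.4; x* = 6 + 0.875·0.4/2.6 = 6.1346; y* = 6 + 0.125·0.4/2 = 6.025.
Expenditure on y: 2·6.025 = 12.05; share = 0.4304.

share on y = 0.4304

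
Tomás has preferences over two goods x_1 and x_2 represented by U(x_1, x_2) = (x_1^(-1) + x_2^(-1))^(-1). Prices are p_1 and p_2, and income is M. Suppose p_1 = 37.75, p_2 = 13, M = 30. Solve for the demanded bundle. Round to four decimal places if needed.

x_1* = 0.5008, x_2* = 0.8534

MRS = MU_x_1/MU_x_2 = (x_2/x_1)^(2). Set equal to p_1/p_2.
Hence x_2/x_1 = (p_1/p_2)^(1/(2)), i.e. raised to the 0.5 power.
Substitute x_2 = (x_2/x_1)·x_1 into the budget: x_1* = M/(p_1 + p_2·(x_2/x_1)).
Numerically x_2/x_1 = 1.704068, so x_1* = 30/(37.75 + 13·1.704068) = 0.5008 and x_2* = 1.704068·0.5008 = 0.8534.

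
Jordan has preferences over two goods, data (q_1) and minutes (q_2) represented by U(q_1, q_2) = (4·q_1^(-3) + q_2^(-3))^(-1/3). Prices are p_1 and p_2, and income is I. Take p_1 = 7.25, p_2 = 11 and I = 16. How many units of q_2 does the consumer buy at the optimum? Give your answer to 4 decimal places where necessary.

q_2* = 0.7149

From the CES first-order condition, 4·(q_2/q_1)^(4) = p_1/p_2.
Solve for the ratio: q_2/q_1 = [(1/4)·p_1/p_2]^(0.25).
Substitute q_2 = (q_2/q_1)·q_1 into the budget: q_1* = I/(p_1 + p_2·(q_2/q_1)).
Numerically q_2/q_1 = 0.63712, so q_1* = 16/(7.25 + 11·0.63712) = 1.1222 and q_2* = 0.63712·1.1222 = 0.7149.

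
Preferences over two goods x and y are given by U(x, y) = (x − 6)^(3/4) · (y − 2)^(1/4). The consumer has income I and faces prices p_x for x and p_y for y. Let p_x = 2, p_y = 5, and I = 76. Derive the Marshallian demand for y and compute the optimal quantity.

y* = 4.7

This is Cobb-Douglas in (x−6, y−2): tangency gives 0.75·p_y·(y−2) = 0.25·p_x·(x−6).
After buying the subsistence bundle (6, 2), a share 0.75 of the remaining income goes to x: x* = 6 + 0.75·(I − 6p_x − 2p_y)/p_x.
Discretionary income = 76 − 6·2 − 2·5 = 54; y* = 2 + 0.25·54/5 = 4.7.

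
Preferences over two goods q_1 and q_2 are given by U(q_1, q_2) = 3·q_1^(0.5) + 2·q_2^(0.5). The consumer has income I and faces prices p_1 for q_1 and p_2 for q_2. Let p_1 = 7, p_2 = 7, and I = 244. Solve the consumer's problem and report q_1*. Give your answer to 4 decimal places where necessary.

q_1* = 24.1319

MRS = MU_q_1/MU_q_2 = (3/2)·(q_2/q_1)^(0.5). Set equal to p_1/p_2.
Solve for the ratio: q_2/q_1 = [(2/3)·p_1/p_2]^(2).
Substitute q_2 = (q_2/q_1)·q_1 into the budget: q_1* = I/(p_1 + p_2·(q_2/q_1)).
Numerically q_2/q_1 = 0.444444, so q_1* = 244/(7 + 7·0.444444) = 24.1319.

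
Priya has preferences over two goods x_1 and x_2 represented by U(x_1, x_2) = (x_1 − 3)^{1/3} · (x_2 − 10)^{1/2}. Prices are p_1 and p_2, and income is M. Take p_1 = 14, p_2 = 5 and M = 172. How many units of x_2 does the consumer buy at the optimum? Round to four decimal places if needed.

x_2* = 19.6

MRS = (2/3)·(x_2−10)/(x_1−3). Tangency with p_1/p_2 gives x_2−10 = (3/2)·(p_1/p_2)·(x_1−3).
Substituting into the budget: x_1* = 3 + 0.4·(M − 3·p_1 − 10·p_2)/p_1, and x_2* = 10 + 0.6·(…)/p_2.
Discretionary income = 172 − 3·14 − 10·5 = 80; x_2* = 10 + 0.6·80/5 = 19.6.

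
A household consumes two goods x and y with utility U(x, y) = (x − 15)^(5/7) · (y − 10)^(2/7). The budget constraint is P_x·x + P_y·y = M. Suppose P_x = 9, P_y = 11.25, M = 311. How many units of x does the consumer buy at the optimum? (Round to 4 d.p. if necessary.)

Let x' = x−15, y' = y−10. MRS = (5/2)·y'/x' = P_x/P_y.
Substituting into the budget: x* = 15 + 5/7·(M − 15·P_x − 10·P_y)/P_x, and y* = 10 + 2/7·(…)/P_y.
Discretionary income = 311 − 15·9 − 10·11.25 = 63.5; x* = 15 + 5/7·63.5/9 = 20.0397.

x* = 20.0397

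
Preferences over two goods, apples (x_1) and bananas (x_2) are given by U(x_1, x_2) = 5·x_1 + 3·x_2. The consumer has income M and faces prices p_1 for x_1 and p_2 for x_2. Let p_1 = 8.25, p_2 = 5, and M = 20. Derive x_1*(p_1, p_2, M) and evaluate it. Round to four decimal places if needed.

x_1* = 2.4242

Perfect substitutes: compare marginal utility per dollar. 5/p_1 vs 3/p_2 → 0.6061 vs 0.6.
x_1 gives more utility per dollar, so spend all income on x_1: x_1* = M/p_1, x_2* = 0.
Numerically: x_1* = 2.4242, x_2* = 0.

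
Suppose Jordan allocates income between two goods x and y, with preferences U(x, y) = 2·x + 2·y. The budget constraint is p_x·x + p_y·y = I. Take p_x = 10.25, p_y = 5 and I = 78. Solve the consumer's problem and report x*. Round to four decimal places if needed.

x* = 0

Linear utility — the consumer picks whichever good has higher MU/price: 2/10.25 = 0.1951 vs 2/5 = 0.4.
y gives more utility per dollar, so spend all income on y: y* = I/p_y, x* = 0.
Numerically: x* = 0, y* = 15.6.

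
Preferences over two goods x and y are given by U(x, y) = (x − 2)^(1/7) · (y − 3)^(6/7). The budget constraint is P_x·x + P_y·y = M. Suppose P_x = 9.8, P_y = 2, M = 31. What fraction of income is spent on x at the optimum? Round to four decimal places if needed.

share on x = 0.6571

Let x' = x−2, y' = y−3. MRS = (1/6)·y'/x' = P_x/P_y.
After buying the subsistence bundle (2, 3), a share 1/7 of the remaining income goes to x: x* = 2 + 1/7·(M − 2P_x − 3P_y)/P_x.
Discretionary income = 31 − 2·9.8 − 3·2 = 5.4; x* = 2 + 1/7·5.4/9.8 = 2.0787; y* = 3 + 6/7·5.4/2 = 5.3143.
Expenditure on x: 9.8·2.0787 = 20.3714; share = 0.6571.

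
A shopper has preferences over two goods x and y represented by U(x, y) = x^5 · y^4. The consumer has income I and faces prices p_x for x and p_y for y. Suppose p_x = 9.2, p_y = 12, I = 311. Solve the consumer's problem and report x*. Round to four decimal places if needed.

Tangency: MRS = (5/4)·y/x = p_x/p_y.
So 5·p_y·y = 4·p_x·x; combined with the budget, a share 5/9 of income goes to x.
Demand: x*(p_x,p_y,I) = 5/9·I/p_x and y* = 4/9·I/p_y.
At p_x=9.2, p_y=12, I=311: x* = 5/9·311/9.2 = 18.7802.

x* = 18.7802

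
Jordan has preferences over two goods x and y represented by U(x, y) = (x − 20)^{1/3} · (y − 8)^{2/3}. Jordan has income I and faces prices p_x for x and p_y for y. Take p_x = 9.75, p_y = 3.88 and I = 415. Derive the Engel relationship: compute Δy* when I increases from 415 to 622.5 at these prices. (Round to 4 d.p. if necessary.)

Let x' = x−20, y' = y−8. MRS = (1/2)·y'/x' = p_x/p_y.
After buying the subsistence bundle (20, 8), a share 1/3 of the remaining income goes to x: x* = 20 + 1/3·(I − 20p_x − 8p_y)/p_x.
Discretionary income = 415 − 20·9.75 − 8·3.88 = 188.96; y* = 8 + 2/3·188.96/3.88 = 40.4674.
At I' = 622.5: y* = 76.1203. Change: 76.1203 − 40.4674 = 35.6529.

Δy* = 35.6529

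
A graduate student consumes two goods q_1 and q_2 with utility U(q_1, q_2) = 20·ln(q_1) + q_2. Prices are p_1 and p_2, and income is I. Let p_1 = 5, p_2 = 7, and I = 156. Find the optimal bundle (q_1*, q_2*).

q_1* = 28, q_2* = 2.2857

Set MRS = p_1/p_2: (20/q_1)/1 = p_1/p_2.
So q_1*(p_1,p_2) = 20·p_2/p_1, independent of income; and q_2* = (I − 20·p_2)/p_2.
At the given prices: q_1* = 20·7/5 = 28, and q_2* = 2.2857.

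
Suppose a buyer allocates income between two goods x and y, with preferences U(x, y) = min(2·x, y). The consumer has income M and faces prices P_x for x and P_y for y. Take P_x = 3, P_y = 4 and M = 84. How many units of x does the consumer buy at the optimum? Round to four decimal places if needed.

Leontief preferences: the optimum is at the kink where x/1 = y/2, i.e. y = 2·x.
Budget: P_x·x + P_y·2·x = M, so (P_x + 2·P_y)·x = M.
Demand: x*(P_x,P_y,M) = M/(P_x + 2·P_y), y* = 2·M/(P_x + 2·P_y).
Here 3 + 2·4 = 11, giving x* = 7.6364.

x* = 7.6364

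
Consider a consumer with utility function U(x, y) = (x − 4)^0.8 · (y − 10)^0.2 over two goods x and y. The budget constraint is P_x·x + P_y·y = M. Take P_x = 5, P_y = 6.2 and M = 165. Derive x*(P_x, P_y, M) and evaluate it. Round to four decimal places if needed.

x* = 17.28

MRS = 4·(y−10)/(x−4). Tangency with P_x/P_y gives y−10 = (1/4)·(P_x/P_y)·(x−4).
After buying the subsistence bundle (4, 10), a share 0.8 of the remaining income goes to x: x* = 4 + 0.8·(M − 4P_x − 10P_y)/P_x.
Discretionary income = 165 − 4·5 − 10·6.2 = 83; x* = 4 + 0.8·83/5 = 17.28.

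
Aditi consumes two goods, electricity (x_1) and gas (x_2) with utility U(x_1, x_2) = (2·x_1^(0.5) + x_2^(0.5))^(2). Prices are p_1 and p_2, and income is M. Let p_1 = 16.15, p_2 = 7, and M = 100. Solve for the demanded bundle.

From the CES first-order condition, 2·(x_2/x_1)^(0.5) = p_1/p_2.
Solve for the ratio: x_2/x_1 = [(1/2)·p_1/p_2]^(2).
With the ratio pinned down, the budget gives x_1* = M/(p_1 + p_2·(x_2/x_1)) and x_2* = (x_2/x_1)·x_1*.
Numerically x_2/x_1 = 1.330727, so x_1* = 100/(16.15 + 7·1.330727) = 3.9269 and x_2* = 1.330727·3.9269 = 5.2257.

x_1* = 3.9269, x_2* = 5.2257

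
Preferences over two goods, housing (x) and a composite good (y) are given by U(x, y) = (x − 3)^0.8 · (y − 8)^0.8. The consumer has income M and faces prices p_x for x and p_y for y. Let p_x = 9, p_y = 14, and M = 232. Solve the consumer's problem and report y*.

y* = 11.3214

After buying the subsistence bundle (3, 8), a share 0.5 of the remaining income goes to x: x* = 3 + 0.5·(M − 3p_x − 8p_y)/p_x.
Discretionary income = 232 − 3·9 − 8·14 = 93; y* = 8 + 0.5·93/14 = 11.3214.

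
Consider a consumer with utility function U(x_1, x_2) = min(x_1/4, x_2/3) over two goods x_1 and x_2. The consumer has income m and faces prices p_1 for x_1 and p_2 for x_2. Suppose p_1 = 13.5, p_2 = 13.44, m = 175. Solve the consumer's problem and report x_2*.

Leontief preferences: the optimum is at the kink where x_1/4 = x_2/3, i.e. x_2 = (3/4)·x_1.
Budget: p_1·x_1 + p_2·(3/4)·x_1 = m, so (4·p_1 + 3·p_2)·x_1 = 4·m.
Demand: x_1*(p_1,p_2,m) = 4·m/(4·p_1 + 3·p_2), x_2* = 3·m/(4·p_1 + 3·p_2).
Here 4·13.5 + 3·13.44 = 94.32, giving x_2* = 5.5662.

x_2* = 5.5662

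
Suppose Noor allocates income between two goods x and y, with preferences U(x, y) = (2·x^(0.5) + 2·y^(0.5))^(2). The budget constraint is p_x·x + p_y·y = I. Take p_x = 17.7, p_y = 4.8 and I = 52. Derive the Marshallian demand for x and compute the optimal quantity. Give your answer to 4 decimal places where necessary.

x* = 0.6267

MRS = MU_x/MU_y = (y/x)^(0.5). Set equal to p_x/p_y.
Solve for the ratio: y/x = [p_x/p_y]^(2).
Substitute y = (y/x)·x into the budget: x* = I/(p_x + p_y·(y/x)).
Numerically y/x = 13.597656, so x* = 52/(17.7 + 4.8·13.597656) = 0.6267.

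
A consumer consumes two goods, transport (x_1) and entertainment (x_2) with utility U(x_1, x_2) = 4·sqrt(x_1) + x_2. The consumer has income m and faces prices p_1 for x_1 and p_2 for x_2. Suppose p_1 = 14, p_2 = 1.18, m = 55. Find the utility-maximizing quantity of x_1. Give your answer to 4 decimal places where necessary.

x_1* = 0.0284

Utility is quasi-linear in x_2; the FOC for x_1 is 2/√x_1 = p_1/p_2.
Solve: √x_1 = 2·p_2/p_1, so x_1*(p_1,p_2) = (2·p_2/p_1)², and x_2* = (m − p_1·x_1*)/p_2.
Plugging in: x_1* = (2·1.18/14)² = 0.0284.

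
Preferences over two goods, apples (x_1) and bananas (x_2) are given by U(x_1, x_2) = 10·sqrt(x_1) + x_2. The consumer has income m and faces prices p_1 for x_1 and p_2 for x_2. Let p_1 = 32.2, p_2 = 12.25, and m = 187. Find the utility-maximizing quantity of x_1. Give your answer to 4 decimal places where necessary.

x_1* = 3.6183

Plugging in: x_1* = (5·12.25/32.2)² = 3.6183.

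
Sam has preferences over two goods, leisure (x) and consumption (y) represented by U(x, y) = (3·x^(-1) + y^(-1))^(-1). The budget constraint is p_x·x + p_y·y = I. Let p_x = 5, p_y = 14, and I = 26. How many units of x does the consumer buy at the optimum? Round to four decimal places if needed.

MU_x ∝ 3·x^(-2), MU_y ∝ y^(-2), so MRS = 3·(y/x)^(2) = p_x/p_y.
Hence y/x = ((1/3)·p_x/p_y)^(1/(2)), i.e. raised to the 0.5 power.
With the ratio pinned down, the budget gives x* = I/(p_x + p_y·(y/x)) and y* = (y/x)·x*.
Numerically y/x = 0.345033, so x* = 26/(5 + 14·0.345033) = 2.6448.

x* = 2.6448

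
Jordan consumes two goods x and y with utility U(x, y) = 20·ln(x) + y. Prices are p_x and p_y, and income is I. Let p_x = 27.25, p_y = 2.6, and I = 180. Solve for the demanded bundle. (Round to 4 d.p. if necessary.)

x* = 1.9083, y* = 49.2308

Set MRS = p_x/p_y: (20/x)/1 = p_x/p_y.
So x*(p_x,p_y) = 20·p_y/p_x, independent of income; and y* = (I − 20·p_y)/p_y.
At the given prices: x* = 20·2.6/27.25 = 1.9083, and y* = 49.2308.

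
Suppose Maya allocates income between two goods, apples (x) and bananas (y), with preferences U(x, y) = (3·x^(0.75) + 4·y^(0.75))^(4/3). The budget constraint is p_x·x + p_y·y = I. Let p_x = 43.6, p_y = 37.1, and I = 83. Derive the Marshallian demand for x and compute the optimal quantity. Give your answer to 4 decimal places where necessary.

x* = 0.3106

MRS = MU_x/MU_y = (3/4)·(y/x)^(0.25). Set equal to p_x/p_y.
Hence y/x = ((4/3)·p_x/p_y)^(1/(0.25)), i.e. raised to the 4 power.
Substitute y = (y/x)·x into the budget: x* = I/(p_x + p_y·(y/x)).
Numerically y/x = 6.028444, so x* = 83/(43.6 + 37.1·6.028444) = 0.3106.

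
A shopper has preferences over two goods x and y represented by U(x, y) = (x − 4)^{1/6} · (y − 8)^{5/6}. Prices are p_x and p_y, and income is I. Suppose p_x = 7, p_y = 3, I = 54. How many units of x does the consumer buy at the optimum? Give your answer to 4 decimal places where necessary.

x* = 4.0476

Let x' = x−4, y' = y−8. MRS = (1/5)·y'/x' = p_x/p_y.
Substituting into the budget: x* = 4 + 1/6·(I − 4·p_x − 8·p_y)/p_x, and y* = 8 + 5/6·(…)/p_y.
Discretionary income = 54 − 4·7 − 8·3 = 2; x* = 4 + 1/6·2/7 = 4.0476.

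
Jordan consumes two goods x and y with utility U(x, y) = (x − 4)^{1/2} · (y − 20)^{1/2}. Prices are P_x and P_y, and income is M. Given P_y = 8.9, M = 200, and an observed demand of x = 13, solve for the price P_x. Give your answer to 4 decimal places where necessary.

Let x' = x−4, y' = y−20. MRS = y'/x' = P_x/P_y.
After buying the subsistence bundle (4, 20), a share 0.5 of the remaining income goes to x: x* = 4 + 0.5·(M − 4P_x − 20P_y)/P_x.
Set x* = 13 in the demand function and solve for P_x: P_x = 1.

P_x = 1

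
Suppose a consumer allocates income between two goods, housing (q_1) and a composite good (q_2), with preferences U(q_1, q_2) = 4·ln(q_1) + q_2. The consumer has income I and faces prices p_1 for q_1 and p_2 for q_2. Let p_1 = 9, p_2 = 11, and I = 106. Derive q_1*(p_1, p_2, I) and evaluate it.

MU_q_1 = 4/q_1, MU_q_2 = 1. Tangency: 4/q_1 = p_1/p_2.
So q_1*(p_1,p_2) = 4·p_2/p_1, independent of income; and q_2* = (I − 4·p_2)/p_2.
At the given prices: q_1* = 4·11/9 = 4.8889.

q_1* = 4.8889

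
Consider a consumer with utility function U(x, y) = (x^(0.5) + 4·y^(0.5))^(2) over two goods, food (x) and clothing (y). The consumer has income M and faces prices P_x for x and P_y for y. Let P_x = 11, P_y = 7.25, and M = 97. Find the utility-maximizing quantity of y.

From the CES first-order condition, (1/4)·(y/x)^(0.5) = P_x/P_y.
Hence y/x = (4·P_x/P_y)^(1/(0.5)), i.e. raised to the 2 power.
Substitute y = (y/x)·x into the budget: x* = M/(P_x + P_y·(y/x)).
Numerically y/x = 36.832342, so x* = 97/(11 + 7.25·36.832342) = 0.3489 and y* = 36.832342·0.3489 = 12.85.

y* = 12.85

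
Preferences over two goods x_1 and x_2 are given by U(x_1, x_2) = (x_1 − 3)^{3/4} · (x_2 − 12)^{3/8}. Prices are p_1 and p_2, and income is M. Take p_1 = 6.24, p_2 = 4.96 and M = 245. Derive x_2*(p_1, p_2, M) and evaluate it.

Let x_1' = x_1−3, x_2' = x_2−12. MRS = 2·x_2'/x_1' = p_1/p_2.
Substituting into the budget: x_1* = 3 + 2/3·(M − 3·p_1 − 12·p_2)/p_1, and x_2* = 12 + 1/3·(…)/p_2.
Discretionary income = 245 − 3·6.24 − 12·4.96 = 166.76; x_2* = 12 + 1/3·166.76/4.96 = 23.207.

x_2* = 23.207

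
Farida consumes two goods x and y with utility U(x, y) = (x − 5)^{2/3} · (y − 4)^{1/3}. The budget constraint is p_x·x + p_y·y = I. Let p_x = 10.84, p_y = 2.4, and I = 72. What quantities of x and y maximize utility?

This is Cobb-Douglas in (x−5, y−4): tangency gives 2/3·p_y·(y−4) = 1/3·p_x·(x−5).
After buying the subsistence bundle (5, 4), a share 2/3 of the remaining income goes to x: x* = 5 + 2/3·(I − 5p_x − 4p_y)/p_x.
Discretionary income = 72 − 5·10.84 − 4·2.4 = 8.2; x* = 5 + 2/3·8.2/10.84 = 5.5043; y* = 4 + 1/3·8.2/2.4 = 5.1389.

x* = 5.5043, y* = 5.1389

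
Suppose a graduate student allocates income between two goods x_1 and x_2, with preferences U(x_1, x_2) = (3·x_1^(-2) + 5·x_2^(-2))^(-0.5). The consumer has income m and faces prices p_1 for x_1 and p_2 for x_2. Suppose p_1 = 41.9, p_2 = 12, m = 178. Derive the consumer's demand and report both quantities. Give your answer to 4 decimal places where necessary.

x_1* = 2.8038, x_2* = 5.0433

Substitute x_2 = (x_2/x_1)·x_1 into the budget: x_1* = m/(p_1 + p_2·(x_2/x_1)).
Numerically x_2/x_1 = 1.798707, so x_1* = 178/(41.9 + 12·1.798707) = 2.8038 and x_2* = 1.798707·2.8038 = 5.0433.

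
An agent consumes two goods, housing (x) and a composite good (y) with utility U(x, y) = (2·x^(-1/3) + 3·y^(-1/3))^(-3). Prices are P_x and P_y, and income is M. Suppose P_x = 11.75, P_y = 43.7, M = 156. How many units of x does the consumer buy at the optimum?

MU_x ∝ 2·x^(-4/3), MU_y ∝ 3·y^(-4/3), so MRS = (2/3)·(y/x)^(4/3) = P_x/P_y.
Solve for the ratio: y/x = [(3/2)·P_x/P_y]^(0.75).
With the ratio pinned down, the budget gives x* = M/(P_x + P_y·(y/x)) and y* = (y/x)·x*.
Numerically y/x = 0.506099, so x* = 156/(11.75 + 43.7·0.506099) = 4.6063.

x* = 4.6063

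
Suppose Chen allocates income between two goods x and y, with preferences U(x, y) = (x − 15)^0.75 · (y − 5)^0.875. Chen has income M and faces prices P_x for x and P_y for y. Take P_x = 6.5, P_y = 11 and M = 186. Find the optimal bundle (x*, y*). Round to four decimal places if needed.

MRS = (6/7)·(y−5)/(x−15). Tangency with P_x/P_y gives y−5 = (7/6)·(P_x/P_y)·(x−15).
After buying the subsistence bundle (15, 5), a share 6/13 of the remaining income goes to x: x* = 15 + 6/13·(M − 15P_x − 5P_y)/P_x.
Discretionary income = 186 − 15·6.5 − 5·11 = 33.5; x* = 15 + 6/13·33.5/6.5 = 17.3787; y* = 5 + 7/13·33.5/11 = 6.6399.

x* = 17.3787, y* = 6.6399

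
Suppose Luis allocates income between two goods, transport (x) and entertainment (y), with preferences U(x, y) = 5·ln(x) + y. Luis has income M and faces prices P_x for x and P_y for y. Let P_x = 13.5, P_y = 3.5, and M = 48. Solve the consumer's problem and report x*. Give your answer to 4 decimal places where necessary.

So x*(P_x,P_y) = 5·P_y/P_x, independent of income; and y* = (M − 5·P_y)/P_y.
At the given prices: x* = 5·3.5/13.5 = 1.2963.

x* = 1.2963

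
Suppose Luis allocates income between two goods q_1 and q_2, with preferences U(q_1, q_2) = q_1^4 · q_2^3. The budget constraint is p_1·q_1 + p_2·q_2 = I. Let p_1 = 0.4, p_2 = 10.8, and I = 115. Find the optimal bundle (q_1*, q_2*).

MU_q_1/MU_q_2 = (4·q_2)/(3·q_1); tangency sets this equal to p_1/p_2.
So 4·p_2·q_2 = 3·p_1·q_1; combined with the budget, a share 4/7 of income goes to q_1.
Demand: q_1*(p_1,p_2,I) = 4/7·I/p_1 and q_2* = 3/7·I/p_2.
At p_1=0.4, p_2=10.8, I=115: q_1* = 4/7·115/0.4 = 164.2857, q_2* = 4.5635.

q_1* = 164.2857, q_2* = 4.5635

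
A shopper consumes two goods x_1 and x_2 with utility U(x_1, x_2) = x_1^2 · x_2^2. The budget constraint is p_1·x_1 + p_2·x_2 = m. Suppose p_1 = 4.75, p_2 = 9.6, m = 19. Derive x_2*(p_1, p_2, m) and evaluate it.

x_2* = 0.9896

At p_1=4.75, p_2=9.6, m=19: x_2* = 0.5·19/9.6 = 0.9896.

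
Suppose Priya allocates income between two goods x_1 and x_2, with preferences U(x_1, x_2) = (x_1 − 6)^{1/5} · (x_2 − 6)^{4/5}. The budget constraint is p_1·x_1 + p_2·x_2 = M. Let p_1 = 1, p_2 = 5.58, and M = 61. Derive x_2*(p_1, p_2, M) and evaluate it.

This is Cobb-Douglas in (x_1−6, x_2−6): tangency gives 0.2·p_2·(x_2−6) = 0.8·p_1·(x_1−6).
Substituting into the budget: x_1* = 6 + 0.2·(M − 6·p_1 − 6·p_2)/p_1, and x_2* = 6 + 0.8·(…)/p_2.
Discretionary income = 61 − 6·1 − 6·5.58 = 21.52; x_2* = 6 + 0.8·21.52/5.58 = 9.0853.

x_2* = 9.0853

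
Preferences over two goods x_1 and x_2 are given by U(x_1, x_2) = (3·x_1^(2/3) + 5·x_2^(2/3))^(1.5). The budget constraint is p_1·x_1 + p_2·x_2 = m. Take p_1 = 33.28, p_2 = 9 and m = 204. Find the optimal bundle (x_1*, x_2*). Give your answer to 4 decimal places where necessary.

x_1* = 0.0953, x_2* = 22.3142

MU_x_1 ∝ 3·x_1^(-1/3), MU_x_2 ∝ 5·x_2^(-1/3), so MRS = (3/5)·(x_2/x_1)^(1/3) = p_1/p_2.
Solve for the ratio: x_2/x_1 = [(5/3)·p_1/p_2]^(3).
With the ratio pinned down, the budget gives x_1* = m/(p_1 + p_2·(x_2/x_1)) and x_2* = (x_2/x_1)·x_1*.
Numerically x_2/x_1 = 234.082352, so x_1* = 204/(33.28 + 9·234.082352) = 0.0953 and x_2* = 234.082352·0.0953 = 22.3142.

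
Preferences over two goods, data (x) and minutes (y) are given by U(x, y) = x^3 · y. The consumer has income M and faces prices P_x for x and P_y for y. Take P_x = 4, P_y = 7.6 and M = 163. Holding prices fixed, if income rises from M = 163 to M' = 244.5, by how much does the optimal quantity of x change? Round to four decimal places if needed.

Δx* = 15.2812

The MRS is 3·y/x. Set MRS = P_x/P_y.
Rearranging, P_y·y = (1/3)·P_x·x. Substituting into the budget gives P_x·x·(1 + (1/3)) = M.
Demand: x*(P_x,P_y,M) = 0.75·M/P_x and y* = 0.25·M/P_y.
At P_x=4, P_y=7.6, M=163: x* = 0.75·163/4 = 30.5625.
At M' = 244.5: x* = 45.8438. Change: 45.8438 − 30.5625 = 15.2812.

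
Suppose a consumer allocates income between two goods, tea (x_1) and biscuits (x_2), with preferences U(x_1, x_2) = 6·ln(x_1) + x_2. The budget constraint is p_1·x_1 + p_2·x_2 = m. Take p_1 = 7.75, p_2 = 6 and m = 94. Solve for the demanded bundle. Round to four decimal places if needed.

MU_x_1 = 6/x_1, MU_x_2 = 1. Tangency: 6/x_1 = p_1/p_2.
So x_1*(p_1,p_2) = 6·p_2/p_1, independent of income; and x_2* = (m − 6·p_2)/p_2.
At the given prices: x_1* = 6·6/7.75 = 4.6452, and x_2* = 9.6667.

x_1* = 4.6452, x_2* = 9.6667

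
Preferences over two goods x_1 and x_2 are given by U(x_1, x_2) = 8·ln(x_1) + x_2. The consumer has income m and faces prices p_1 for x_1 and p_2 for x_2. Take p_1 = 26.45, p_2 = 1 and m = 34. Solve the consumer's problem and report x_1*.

x_1* = 0.3025

MU_x_1 = 8/x_1, MU_x_2 = 1. Tangency: 8/x_1 = p_1/p_2.
So x_1*(p_1,p_2) = 8·p_2/p_1, independent of income; and x_2* = (m − 8·p_2)/p_2.
At the given prices: x_1* = 8·1/26.45 = 0.3025.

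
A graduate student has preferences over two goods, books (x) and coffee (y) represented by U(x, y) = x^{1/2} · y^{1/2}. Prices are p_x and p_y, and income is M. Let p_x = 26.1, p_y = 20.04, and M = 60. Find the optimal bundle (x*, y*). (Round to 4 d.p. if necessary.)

Tangency: MRS = y/x = p_x/p_y.
Rearranging, p_y·y = p_x·x. Substituting into the budget gives p_x·x·(1 + 1) = M.
Demand: x*(p_x,p_y,M) = 0.5·M/p_x and y* = 0.5·M/p_y.
At p_x=26.1, p_y=20.04, M=60: x* = 0.5·60/26.1 = 1.1494, y* = 1.497.

x* = 1.1494, y* = 1.497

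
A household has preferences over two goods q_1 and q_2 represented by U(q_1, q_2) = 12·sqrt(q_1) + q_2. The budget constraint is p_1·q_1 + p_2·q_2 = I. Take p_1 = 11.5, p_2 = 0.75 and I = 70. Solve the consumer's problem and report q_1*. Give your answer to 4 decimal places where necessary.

MU_q_1 = 6/√q_1, MU_q_2 = 1. Tangency: 6/√q_1 = p_1/p_2.
Solve: √q_1 = 6·p_2/p_1, so q_1*(p_1,p_2) = (6·p_2/p_1)², and q_2* = (I − p_1·q_1*)/p_2.
Plugging in: q_1* = (6·0.75/11.5)² = 0.1531.

q_1* = 0.1531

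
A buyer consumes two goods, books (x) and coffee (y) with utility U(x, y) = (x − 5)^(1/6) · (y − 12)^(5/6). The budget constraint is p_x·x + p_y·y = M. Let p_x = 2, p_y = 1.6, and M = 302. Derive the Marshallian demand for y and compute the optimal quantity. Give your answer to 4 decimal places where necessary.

y* = 154.0833

Substituting into the budget: x* = 5 + 1/6·(M − 5·p_x − 12·p_y)/p_x, and y* = 12 + 5/6·(…)/p_y.
Discretionary income = 302 − 5·2 − 12·1.6 = 272.8; y* = 12 + 5/6·272.8/1.6 = 154.0833.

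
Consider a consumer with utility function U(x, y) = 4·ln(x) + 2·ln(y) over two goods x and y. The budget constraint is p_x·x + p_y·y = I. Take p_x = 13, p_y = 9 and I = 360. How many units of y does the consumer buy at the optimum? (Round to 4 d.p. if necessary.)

The MRS is 2·y/x. Set MRS = p_x/p_y.
Rearranging, p_y·y = (1/2)·p_x·x. Substituting into the budget gives p_x·x·(1 + (1/2)) = I.
Demand: x*(p_x,p_y,I) = 2/3·I/p_x and y* = 1/3·I/p_y.
At p_x=13, p_y=9, I=360: y* = 1/3·360/9 = 13.3333.

y* = 13.3333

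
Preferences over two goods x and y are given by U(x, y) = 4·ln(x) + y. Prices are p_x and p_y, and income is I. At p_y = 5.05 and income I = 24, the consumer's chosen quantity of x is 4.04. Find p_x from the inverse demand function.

Set MRS = p_x/p_y: (4/x)/1 = p_x/p_y.
So x*(p_x,p_y) = 4·p_y/p_x, independent of income; and y* = (I − 4·p_y)/p_y.
Set x* = 4.04 in the demand function and solve for p_x: p_x = 5.

p_x = 5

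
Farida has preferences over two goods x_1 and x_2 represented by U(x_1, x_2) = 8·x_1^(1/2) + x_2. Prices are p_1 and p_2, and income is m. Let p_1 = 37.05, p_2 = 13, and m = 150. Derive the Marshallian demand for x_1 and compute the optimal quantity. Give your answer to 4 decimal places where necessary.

Solve: √x_1 = 4·p_2/p_1, so x_1*(p_1,p_2) = (4·p_2/p_1)², and x_2* = (m − p_1·x_1*)/p_2.
Plugging in: x_1* = (4·13/37.05)² = 1.9698.

x_1* = 1.9698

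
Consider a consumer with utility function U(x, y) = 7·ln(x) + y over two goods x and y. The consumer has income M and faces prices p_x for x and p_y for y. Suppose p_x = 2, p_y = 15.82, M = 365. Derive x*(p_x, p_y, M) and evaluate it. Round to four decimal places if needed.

x* = 55.37

So x*(p_x,p_y) = 7·p_y/p_x, independent of income; and y* = (M − 7·p_y)/p_y.
At the given prices: x* = 7·15.82/2 = 55.37.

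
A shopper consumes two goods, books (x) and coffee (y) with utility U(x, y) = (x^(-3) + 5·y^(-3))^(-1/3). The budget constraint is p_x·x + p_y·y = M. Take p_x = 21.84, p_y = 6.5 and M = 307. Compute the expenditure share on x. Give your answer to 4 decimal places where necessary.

Numerically y/x = 2.024544, so x* = 307/(21.84 + 6.5·2.024544) = 8.7715 and y* = 2.024544·8.7715 = 17.7584.
Expenditure on x: 21.84·8.7715 = 191.5705; share = 0.624.

share on x = 0.624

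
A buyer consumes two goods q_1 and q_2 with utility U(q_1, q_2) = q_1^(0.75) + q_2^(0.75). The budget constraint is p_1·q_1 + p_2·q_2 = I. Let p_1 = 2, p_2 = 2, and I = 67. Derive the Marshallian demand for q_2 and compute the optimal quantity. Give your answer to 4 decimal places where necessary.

q_2* = 16.75

Substitute q_2 = (q_2/q_1)·q_1 into the budget: q_1* = I/(p_1 + p_2·(q_2/q_1)).
Numerically q_2/q_1 = 1, so q_1* = 67/(2 + 2·1) = 16.75 and q_2* = 1·16.75 = 16.75.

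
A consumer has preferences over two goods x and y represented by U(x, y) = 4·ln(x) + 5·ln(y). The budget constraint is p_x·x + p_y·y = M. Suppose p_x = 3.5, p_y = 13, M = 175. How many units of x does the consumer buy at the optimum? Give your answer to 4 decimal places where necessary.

x* = 22.2222

At p_x=3.5, p_y=13, M=175: x* = 4/9·175/3.5 = 22.2222.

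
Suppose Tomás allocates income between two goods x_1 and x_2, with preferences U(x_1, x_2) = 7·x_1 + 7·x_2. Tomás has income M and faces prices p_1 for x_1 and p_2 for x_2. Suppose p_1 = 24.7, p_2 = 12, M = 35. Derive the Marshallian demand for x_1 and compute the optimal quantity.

Perfect substitutes: compare marginal utility per dollar. 7/p_1 vs 7/p_2 → 0.2834 vs 0.5833.
x_2 gives more utility per dollar, so spend all income on x_2: x_2* = M/p_2, x_1* = 0.
Numerically: x_1* = 0, x_2* = 2.9167.

x_1* = 0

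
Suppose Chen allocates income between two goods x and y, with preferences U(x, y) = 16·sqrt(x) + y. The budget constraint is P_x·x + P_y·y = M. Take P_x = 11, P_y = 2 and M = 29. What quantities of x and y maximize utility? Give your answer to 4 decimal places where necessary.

Set MRS = P_x/P_y: 8·x^(−1/2) = P_x/P_y.
Solve: √x = 8·P_y/P_x, so x*(P_x,P_y) = (8·P_y/P_x)², and y* = (M − P_x·x*)/P_y.
Plugging in: x* = (8·2/11)² = 2.1157, y* = 2.8636.

x* = 2.1157, y* = 2.8636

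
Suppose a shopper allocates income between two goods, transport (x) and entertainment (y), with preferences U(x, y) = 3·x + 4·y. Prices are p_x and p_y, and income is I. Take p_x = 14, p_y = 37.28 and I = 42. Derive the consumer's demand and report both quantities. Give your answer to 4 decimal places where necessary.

Perfect substitutes: compare marginal utility per dollar. 3/p_x vs 4/p_y → 0.2143 vs 0.1073.
x gives more utility per dollar, so spend all income on x: x* = I/p_x, y* = 0.
Numerically: x* = 3, y* = 0.

x* = 3, y* = 0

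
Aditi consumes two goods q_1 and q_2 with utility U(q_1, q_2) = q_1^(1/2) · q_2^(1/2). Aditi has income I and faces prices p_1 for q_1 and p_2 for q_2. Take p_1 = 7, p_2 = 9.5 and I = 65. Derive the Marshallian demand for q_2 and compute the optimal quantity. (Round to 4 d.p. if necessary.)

MU_q_1/MU_q_2 = (0.5·q_2)/(0.5·q_1); tangency sets this equal to p_1/p_2.
So 0.5·p_2·q_2 = 0.5·p_1·q_1; combined with the budget, a share 0.5 of income goes to q_1.
Demand: q_1*(p_1,p_2,I) = 0.5·I/p_1 and q_2* = 0.5·I/p_2.
At p_1=7, p_2=9.5, I=65: q_2* = 0.5·65/9.5 = 3.4211.

q_2* = 3.4211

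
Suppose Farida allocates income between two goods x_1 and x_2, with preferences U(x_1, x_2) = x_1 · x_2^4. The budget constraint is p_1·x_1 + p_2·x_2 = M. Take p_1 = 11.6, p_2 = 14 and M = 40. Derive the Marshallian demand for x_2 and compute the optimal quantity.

x_2* = 2.2857

Demand: x_1*(p_1,p_2,M) = 0.2·M/p_1 and x_2* = 0.8·M/p_2.
At p_1=11.6, p_2=14, M=40: x_2* = 0.8·40/14 = 2.2857.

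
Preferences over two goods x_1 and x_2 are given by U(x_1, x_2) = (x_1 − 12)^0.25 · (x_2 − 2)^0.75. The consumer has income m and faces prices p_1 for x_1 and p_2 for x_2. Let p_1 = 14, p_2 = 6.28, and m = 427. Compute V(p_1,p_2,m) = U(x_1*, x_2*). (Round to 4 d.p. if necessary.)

V = 18.3017

MRS = (1/3)·(x_2−2)/(x_1−12). Tangency with p_1/p_2 gives x_2−2 = 3·(p_1/p_2)·(x_1−12).
Substituting into the budget: x_1* = 12 + 0.25·(m − 12·p_1 − 2·p_2)/p_1, and x_2* = 2 + 0.75·(…)/p_2.
Discretionary income = 427 − 12·14 − 2·6.28 = 246.44; x_1* = 12 + 0.25·246.44/14 = 16.4007; x_2* = 2 + 0.75·246.44/6.28 = 31.4315.
Utility at the optimum: U(16.4007, 31.4315) = 18.3017.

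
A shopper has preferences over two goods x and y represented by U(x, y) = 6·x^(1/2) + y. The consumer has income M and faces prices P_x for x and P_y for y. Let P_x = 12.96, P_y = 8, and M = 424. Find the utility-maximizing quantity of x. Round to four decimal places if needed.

Set MRS = P_x/P_y: 3·x^(−1/2) = P_x/P_y.
Solve: √x = 3·P_y/P_x, so x*(P_x,P_y) = (3·P_y/P_x)², and y* = (M − P_x·x*)/P_y.
Plugging in: x* = (3·8/12.96)² = 3.4294.

x* = 3.4294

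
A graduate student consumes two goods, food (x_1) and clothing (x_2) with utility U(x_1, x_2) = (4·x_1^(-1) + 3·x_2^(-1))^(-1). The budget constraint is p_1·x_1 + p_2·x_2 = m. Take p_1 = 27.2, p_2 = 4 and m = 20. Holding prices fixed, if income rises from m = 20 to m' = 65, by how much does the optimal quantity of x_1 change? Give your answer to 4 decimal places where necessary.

Δx_1* = 1.242

MRS = MU_x_1/MU_x_2 = (4/3)·(x_2/x_1)^(2). Set equal to p_1/p_2.
Hence x_2/x_1 = ((3/4)·p_1/p_2)^(1/(2)), i.e. raised to the 0.5 power.
With the ratio pinned down, the budget gives x_1* = m/(p_1 + p_2·(x_2/x_1)) and x_2* = (x_2/x_1)·x_1*.
Numerically x_2/x_1 = 2.258318, so x_1* = 20/(27.2 + 4·2.258318) = 0.552.
At m' = 65: x_1* = 1.7939. Change: 1.7939 − 0.552 = 1.242.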